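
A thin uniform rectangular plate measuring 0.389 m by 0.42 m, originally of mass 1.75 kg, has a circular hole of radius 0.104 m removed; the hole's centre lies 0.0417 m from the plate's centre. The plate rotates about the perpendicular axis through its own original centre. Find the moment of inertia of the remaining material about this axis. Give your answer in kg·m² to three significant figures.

0.0452

Unpierced body about its centre: I₀ = (1/12)M(a²+b²) = (1/12)(1.75)[(0.389)² + (0.42)²] = 0.047793 kg·m².
The removed disk has mass m = M·πr²/(ab) = (1.75)·π(0.104)²/(0.389·0.42) = 0.36396 kg (same uniform areal density).
Its moment of inertia about the rotation axis (parallel-axis theorem): I_hole = (1/2)mr² + md² = (1/2)(0.36396)(0.104)² + (0.36396)(0.0417)² = 0.0026012 kg·m².
Treating the hole as negative mass, I = I₀ − I_hole = 0.047793 − 0.0026012 = 0.045191 kg·m².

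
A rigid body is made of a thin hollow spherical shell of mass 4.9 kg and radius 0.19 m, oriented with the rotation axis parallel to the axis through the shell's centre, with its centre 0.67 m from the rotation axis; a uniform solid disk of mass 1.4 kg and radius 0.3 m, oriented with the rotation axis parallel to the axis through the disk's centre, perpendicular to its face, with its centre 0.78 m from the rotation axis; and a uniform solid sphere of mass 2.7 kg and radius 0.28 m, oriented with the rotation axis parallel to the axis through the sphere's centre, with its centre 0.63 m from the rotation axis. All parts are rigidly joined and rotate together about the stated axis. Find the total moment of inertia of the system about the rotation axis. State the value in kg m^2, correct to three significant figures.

Spherical shell: I_cm = (2/3)MR² = (2/3)(4.9)(0.19)² = 0.11793 kg m^2; centre at d = 0.67 m, so I = I_cm + Md² gives I = 0.11793 + (4.9)(0.67)² = 2.3175 kg m^2.
Solid disk: I_cm = (1/2)MR² = (1/2)(1.4)(0.3)² = 0.063 kg m^2; centre at d = 0.78 m, so I = I_cm + Md² gives I = 0.063 + (1.4)(0.78)² = 0.91476 kg m^2.
Solid sphere: I_cm = (2/5)MR² = (2/5)(2.7)(0.28)² = 0.084672 kg m^2; centre at d = 0.63 m, so I = I_cm + Md² gives I = 0.084672 + (2.7)(0.63)² = 1.1563 kg m^2.
Total I = 2.3175 + 0.91476 + 1.1563 = 4.3886 kg m^2.

4.39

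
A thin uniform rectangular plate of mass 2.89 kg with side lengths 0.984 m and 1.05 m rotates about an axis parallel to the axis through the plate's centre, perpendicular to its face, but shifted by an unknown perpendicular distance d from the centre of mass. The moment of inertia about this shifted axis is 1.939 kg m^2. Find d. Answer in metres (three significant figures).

0.706

About the centre-of-mass axis, I_cm = (1/12)M(a²+b²) = (1/12)(2.89)[(0.984)² + (1.05)²] = 0.49871 kg m^2.
Parallel axis theorem: I = I_cm + Md², so Md² = 1.939 − 0.49871 = 1.4403 kg m^2.
d = √(1.4403 / 2.89) = 0.70595 m.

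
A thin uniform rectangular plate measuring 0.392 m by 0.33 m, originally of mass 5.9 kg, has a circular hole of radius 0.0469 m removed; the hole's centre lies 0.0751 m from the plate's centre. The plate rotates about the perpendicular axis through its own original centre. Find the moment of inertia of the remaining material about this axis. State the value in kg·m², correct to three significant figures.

0.127

Unpierced body about its centre: I₀ = (1/12)M(a²+b²) = (1/12)(5.9)[(0.392)² + (0.33)²] = 0.12909 kg·m².
The removed disk has mass m = M·πr²/(ab) = (5.9)·π(0.0469)²/(0.392·0.33) = 0.31517 kg (same uniform areal density).
Its moment of inertia about the rotation axis (parallel-axis theorem): I_hole = (1/2)mr² + md² = (1/2)(0.31517)(0.0469)² + (0.31517)(0.0751)² = 0.0021242 kg·m².
Treating the hole as negative mass, I = I₀ − I_hole = 0.12909 − 0.0021242 = 0.12697 kg·m².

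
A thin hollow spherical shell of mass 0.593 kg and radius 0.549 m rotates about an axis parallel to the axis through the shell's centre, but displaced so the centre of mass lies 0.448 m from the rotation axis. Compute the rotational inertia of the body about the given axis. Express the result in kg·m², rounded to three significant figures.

0.238

I_cm = (2/3)MR² = (2/3)(0.593)(0.549)² = 0.11915 kg·m²; centre at d = 0.448 m, so the parallel axis theorem gives I = 0.11915 + (0.593)(0.448)² = 0.23817 kg·m².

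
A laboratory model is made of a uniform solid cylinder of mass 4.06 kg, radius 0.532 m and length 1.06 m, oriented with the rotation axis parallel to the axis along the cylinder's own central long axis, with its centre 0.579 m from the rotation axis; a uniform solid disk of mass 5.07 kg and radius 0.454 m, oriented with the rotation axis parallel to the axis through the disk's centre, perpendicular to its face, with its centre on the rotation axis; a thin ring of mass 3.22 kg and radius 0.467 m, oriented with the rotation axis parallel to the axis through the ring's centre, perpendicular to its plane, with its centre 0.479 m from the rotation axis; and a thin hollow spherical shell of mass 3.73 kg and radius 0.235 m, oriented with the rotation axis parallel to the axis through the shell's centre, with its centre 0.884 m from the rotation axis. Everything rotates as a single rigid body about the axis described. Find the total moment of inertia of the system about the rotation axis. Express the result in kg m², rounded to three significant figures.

Solid cylinder: I_cm = (1/2)MR² = (1/2)(4.06)(0.532)² = 0.57454 kg m²; centre at d = 0.579 m, so I = I_cm + Md² gives I = 0.57454 + (4.06)(0.579)² = 1.9356 kg m².
Solid disk: I_cm = (1/2)MR² = (1/2)(5.07)(0.454)² = 0.5225 kg m²; axis through the centre, so I = 0.5225 kg m².
Thin ring: I_cm = MR² = (3.22)(0.467)² = 0.70225 kg m²; centre at d = 0.479 m, so I = I_cm + Md² gives I = 0.70225 + (3.22)(0.479)² = 1.441 kg m².
Spherical shell: I_cm = (2/3)MR² = (2/3)(3.73)(0.235)² = 0.13733 kg m²; centre at d = 0.884 m, so I = I_cm + Md² gives I = 0.13733 + (3.73)(0.884)² = 3.0522 kg m².
Total I = 1.9356 + 0.5225 + 1.441 + 3.0522 = 6.9513 kg m².

6.95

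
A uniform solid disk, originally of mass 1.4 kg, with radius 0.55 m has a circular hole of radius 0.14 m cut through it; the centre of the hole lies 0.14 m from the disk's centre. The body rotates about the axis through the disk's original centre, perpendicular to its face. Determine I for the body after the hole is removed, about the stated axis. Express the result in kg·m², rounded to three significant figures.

Unpierced body about its centre: I₀ = (1/2)MR² = (1/2)(1.4)(0.55)² = 0.21175 kg·m².
The removed disk has mass m = M·(r/R)² = (1.4)(0.14/0.55)² = 0.090711 kg (same uniform areal density).
Its moment of inertia about the rotation axis (parallel-axis theorem): I_hole = (1/2)mr² + md² = (1/2)(0.090711)(0.14)² + (0.090711)(0.14)² = 0.0026669 kg·m².
Treating the hole as negative mass, I = I₀ − I_hole = 0.21175 − 0.0026669 = 0.20908 kg·m².

0.209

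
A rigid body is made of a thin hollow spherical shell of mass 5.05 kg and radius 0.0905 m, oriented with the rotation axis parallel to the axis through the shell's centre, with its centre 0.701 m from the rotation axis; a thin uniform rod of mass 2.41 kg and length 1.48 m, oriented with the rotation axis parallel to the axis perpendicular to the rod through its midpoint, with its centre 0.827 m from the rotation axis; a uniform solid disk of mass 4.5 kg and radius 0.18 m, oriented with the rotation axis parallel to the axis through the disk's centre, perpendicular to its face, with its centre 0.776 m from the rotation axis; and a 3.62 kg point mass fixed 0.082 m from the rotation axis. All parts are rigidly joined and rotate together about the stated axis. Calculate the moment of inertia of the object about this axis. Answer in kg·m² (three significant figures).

7.40

Spherical shell: I_cm = (2/3)MR² = (2/3)(5.05)(0.0905)² = 0.027574 kg·m²; centre at d = 0.701 m, so the parallel axis theorem gives I = 0.027574 + (5.05)(0.701)² = 2.5091 kg·m².
Thin rod: I_cm = (1/12)ML² = (1/12)(2.41)(1.48)² = 0.43991 kg·m²; centre at d = 0.827 m, so the parallel axis theorem gives I = 0.43991 + (2.41)(0.827)² = 2.0882 kg·m².
Solid disk: I_cm = (1/2)MR² = (1/2)(4.5)(0.18)² = 0.0729 kg·m²; centre at d = 0.776 m, so the parallel axis theorem gives I = 0.0729 + (4.5)(0.776)² = 2.7827 kg·m².
Point mass: I_cm = 0; centre at d = 0.082 m, so the parallel axis theorem gives I = 0 + (3.62)(0.082)² = 0.024341 kg·m².
Total I = 2.5091 + 2.0882 + 2.7827 + 0.024341 = 7.4044 kg·m².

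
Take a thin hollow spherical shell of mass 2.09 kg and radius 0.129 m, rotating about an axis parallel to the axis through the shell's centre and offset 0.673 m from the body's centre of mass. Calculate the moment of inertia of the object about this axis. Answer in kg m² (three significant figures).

0.970

I_cm = (2/3)MR² = (2/3)(2.09)(0.129)² = 0.023186 kg m²; centre at d = 0.673 m, so I = I_cm + Md² gives I = 0.023186 + (2.09)(0.673)² = 0.96981 kg m².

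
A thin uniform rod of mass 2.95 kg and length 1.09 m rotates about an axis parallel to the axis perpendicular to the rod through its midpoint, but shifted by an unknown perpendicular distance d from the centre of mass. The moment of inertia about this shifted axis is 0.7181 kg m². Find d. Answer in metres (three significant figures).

0.380

About the centre-of-mass axis, I_cm = (1/12)ML² = (1/12)(2.95)(1.09)² = 0.29207 kg m².
Parallel axis theorem: I = I_cm + Md², so Md² = 0.7181 − 0.29207 = 0.42603 kg m².
d = √(0.42603 / 2.95) = 0.38002 m.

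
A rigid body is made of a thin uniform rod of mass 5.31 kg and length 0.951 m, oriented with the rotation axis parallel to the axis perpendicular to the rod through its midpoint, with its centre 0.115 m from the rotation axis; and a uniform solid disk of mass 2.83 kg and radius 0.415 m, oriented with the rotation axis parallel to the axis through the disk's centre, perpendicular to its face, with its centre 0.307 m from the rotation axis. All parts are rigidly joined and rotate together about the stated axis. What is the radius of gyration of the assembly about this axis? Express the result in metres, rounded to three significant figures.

Thin rod: I_cm = (1/12)ML² = (1/12)(5.31)(0.951)² = 0.4002 kg·m²; centre at d = 0.115 m, so I = I_cm + Md² gives I = 0.4002 + (5.31)(0.115)² = 0.47042 kg·m².
Solid disk: I_cm = (1/2)MR² = (1/2)(2.83)(0.415)² = 0.2437 kg·m²; centre at d = 0.307 m, so I = I_cm + Md² gives I = 0.2437 + (2.83)(0.307)² = 0.51042 kg·m².
Total I = 0.98085 kg·m²; total mass M = 8.14 kg.
k = √(I/M) = √(0.98085/8.14) = 0.34713 m.

0.347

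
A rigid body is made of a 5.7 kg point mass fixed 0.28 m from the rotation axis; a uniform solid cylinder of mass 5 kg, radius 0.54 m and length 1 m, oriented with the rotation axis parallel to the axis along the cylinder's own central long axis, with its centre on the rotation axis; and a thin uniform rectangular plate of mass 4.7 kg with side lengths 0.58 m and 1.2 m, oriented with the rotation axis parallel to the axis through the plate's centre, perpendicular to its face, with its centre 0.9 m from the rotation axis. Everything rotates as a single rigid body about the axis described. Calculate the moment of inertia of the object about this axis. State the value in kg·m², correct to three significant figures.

5.68

Point mass: I_cm = 0; centre at d = 0.28 m, so the parallel axis theorem gives I = 0 + (5.7)(0.28)² = 0.44688 kg·m².
Solid cylinder: I_cm = (1/2)MR² = (1/2)(5)(0.54)² = 0.729 kg·m²; axis through the centre, so I = 0.729 kg·m².
Rectangular plate: I_cm = (1/12)M(a²+b²) = (1/12)(4.7)[(0.58)² + (1.2)²] = 0.69576 kg·m²; centre at d = 0.9 m, so the parallel axis theorem gives I = 0.69576 + (4.7)(0.9)² = 4.5028 kg·m².
Total I = 0.44688 + 0.729 + 4.5028 = 5.6786 kg·m².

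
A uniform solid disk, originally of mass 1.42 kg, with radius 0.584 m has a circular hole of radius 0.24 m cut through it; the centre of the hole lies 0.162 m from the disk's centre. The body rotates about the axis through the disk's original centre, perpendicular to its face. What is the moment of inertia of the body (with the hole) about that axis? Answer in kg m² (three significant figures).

Unpierced body about its centre: I₀ = (1/2)MR² = (1/2)(1.42)(0.584)² = 0.24215 kg m².
The removed disk has mass m = M·(r/R)² = (1.42)(0.24/0.584)² = 0.23982 kg (same uniform areal density).
Its moment of inertia about the rotation axis (parallel-axis theorem): I_hole = (1/2)mr² + md² = (1/2)(0.23982)(0.24)² + (0.23982)(0.162)² = 0.013201 kg m².
Treating the hole as negative mass, I = I₀ − I_hole = 0.24215 − 0.013201 = 0.22895 kg m².

0.229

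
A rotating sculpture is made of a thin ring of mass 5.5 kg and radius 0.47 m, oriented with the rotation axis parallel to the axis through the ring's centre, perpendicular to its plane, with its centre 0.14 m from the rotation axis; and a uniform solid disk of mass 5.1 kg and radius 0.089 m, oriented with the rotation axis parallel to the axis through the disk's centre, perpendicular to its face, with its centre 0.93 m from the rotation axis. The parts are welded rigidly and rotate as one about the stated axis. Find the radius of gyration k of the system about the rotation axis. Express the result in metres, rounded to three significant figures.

Thin ring: I_cm = MR² = (5.5)(0.47)² = 1.2149 kg m^2; centre at d = 0.14 m, so the parallel axis theorem gives I = 1.2149 + (5.5)(0.14)² = 1.3228 kg m^2.
Solid disk: I_cm = (1/2)MR² = (1/2)(5.1)(0.089)² = 0.020199 kg m^2; centre at d = 0.93 m, so the parallel axis theorem gives I = 0.020199 + (5.1)(0.93)² = 4.4312 kg m^2.
Total I = 5.7539 kg m^2; total mass M = 10.6 kg.
k = √(I/M) = √(5.7539/10.6) = 0.73677 m.

0.737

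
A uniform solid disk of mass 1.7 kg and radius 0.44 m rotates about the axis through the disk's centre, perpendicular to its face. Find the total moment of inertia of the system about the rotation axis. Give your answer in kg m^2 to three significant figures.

I_cm = (1/2)MR² = (1/2)(1.7)(0.44)² = 0.16456 kg m^2; axis through the centre, so I = 0.16456 kg m^2.

0.165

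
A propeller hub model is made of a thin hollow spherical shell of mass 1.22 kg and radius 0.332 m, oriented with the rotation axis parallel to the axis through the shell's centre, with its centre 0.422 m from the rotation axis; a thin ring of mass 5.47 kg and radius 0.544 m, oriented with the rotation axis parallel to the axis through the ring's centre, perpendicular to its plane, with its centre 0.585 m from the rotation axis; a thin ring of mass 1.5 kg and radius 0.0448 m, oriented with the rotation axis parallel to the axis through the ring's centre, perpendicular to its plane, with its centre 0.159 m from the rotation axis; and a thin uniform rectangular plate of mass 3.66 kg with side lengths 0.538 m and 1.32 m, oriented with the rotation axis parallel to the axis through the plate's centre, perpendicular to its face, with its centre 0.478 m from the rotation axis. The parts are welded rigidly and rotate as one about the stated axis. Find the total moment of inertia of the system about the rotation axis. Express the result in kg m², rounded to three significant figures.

Spherical shell: I_cm = (2/3)MR² = (2/3)(1.22)(0.332)² = 0.089649 kg m²; centre at d = 0.422 m, so I = I_cm + Md² gives I = 0.089649 + (1.22)(0.422)² = 0.30691 kg m².
Thin ring: I_cm = MR² = (5.47)(0.544)² = 1.6188 kg m²; centre at d = 0.585 m, so I = I_cm + Md² gives I = 1.6188 + (5.47)(0.585)² = 3.4907 kg m².
Thin ring: I_cm = MR² = (1.5)(0.0448)² = 0.0030106 kg m²; centre at d = 0.159 m, so I = I_cm + Md² gives I = 0.0030106 + (1.5)(0.159)² = 0.040932 kg m².
Rectangular plate: I_cm = (1/12)M(a²+b²) = (1/12)(3.66)[(0.538)² + (1.32)²] = 0.61971 kg m²; centre at d = 0.478 m, so I = I_cm + Md² gives I = 0.61971 + (3.66)(0.478)² = 1.456 kg m².
Total I = 0.30691 + 3.4907 + 0.040932 + 1.456 = 5.2945 kg m².

5.29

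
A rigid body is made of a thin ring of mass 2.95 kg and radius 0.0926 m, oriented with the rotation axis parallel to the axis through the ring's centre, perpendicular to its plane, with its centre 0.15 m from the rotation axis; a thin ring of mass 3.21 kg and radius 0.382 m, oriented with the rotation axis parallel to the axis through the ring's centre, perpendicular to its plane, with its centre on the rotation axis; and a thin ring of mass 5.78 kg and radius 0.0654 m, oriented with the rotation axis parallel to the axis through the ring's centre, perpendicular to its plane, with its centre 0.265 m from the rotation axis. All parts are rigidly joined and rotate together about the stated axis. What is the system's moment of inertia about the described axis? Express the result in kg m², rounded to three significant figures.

0.991

Thin ring: I_cm = MR² = (2.95)(0.0926)² = 0.025296 kg m²; centre at d = 0.15 m, so the parallel axis theorem gives I = 0.025296 + (2.95)(0.15)² = 0.091671 kg m².
Thin ring: I_cm = MR² = (3.21)(0.382)² = 0.46842 kg m²; axis through the centre, so I = 0.46842 kg m².
Thin ring: I_cm = MR² = (5.78)(0.0654)² = 0.024722 kg m²; centre at d = 0.265 m, so the parallel axis theorem gives I = 0.024722 + (5.78)(0.265)² = 0.43062 kg m².
Total I = 0.091671 + 0.46842 + 0.43062 = 0.99071 kg m².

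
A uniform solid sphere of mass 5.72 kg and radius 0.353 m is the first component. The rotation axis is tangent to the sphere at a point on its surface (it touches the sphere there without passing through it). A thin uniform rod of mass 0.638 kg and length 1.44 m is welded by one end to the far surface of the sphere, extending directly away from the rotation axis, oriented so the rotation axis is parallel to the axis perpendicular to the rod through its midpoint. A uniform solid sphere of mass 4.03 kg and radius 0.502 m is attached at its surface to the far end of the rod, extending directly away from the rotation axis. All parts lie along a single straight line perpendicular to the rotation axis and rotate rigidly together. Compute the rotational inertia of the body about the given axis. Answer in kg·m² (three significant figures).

Solid sphere: I_cm = (2/5)MR² = (2/5)(5.72)(0.353)² = 0.28511 kg·m²; centre at d = 0.353 m, so I = I_cm + Md² gives I = 0.28511 + (5.72)(0.353)² = 0.99787 kg·m².
Thin rod: I_cm = (1/12)ML² = (1/12)(0.638)(1.44)² = 0.11025 kg·m²; centre at d = 0.353 + 0.353 + 0.72 = 1.426 m, so I = I_cm + Md² gives I = 0.11025 + (0.638)(1.426)² = 1.4076 kg·m².
Solid sphere: I_cm = (2/5)MR² = (2/5)(4.03)(0.502)² = 0.40623 kg·m²; centre at d = 0.353 + 0.353 + 0.72 + 0.72 + 0.502 = 2.648 m, so I = I_cm + Md² gives I = 0.40623 + (4.03)(2.648)² = 28.664 kg·m².
Total I = 0.99787 + 1.4076 + 28.664 = 31.07 kg·m².

31.1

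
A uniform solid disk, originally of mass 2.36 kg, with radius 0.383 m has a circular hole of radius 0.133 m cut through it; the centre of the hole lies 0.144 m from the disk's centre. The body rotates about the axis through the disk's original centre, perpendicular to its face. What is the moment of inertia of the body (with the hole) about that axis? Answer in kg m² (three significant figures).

Unpierced body about its centre: I₀ = (1/2)MR² = (1/2)(2.36)(0.383)² = 0.17309 kg m².
The removed disk has mass m = M·(r/R)² = (2.36)(0.133/0.383)² = 0.28459 kg (same uniform areal density).
Its moment of inertia about the rotation axis (parallel-axis theorem): I_hole = (1/2)mr² + md² = (1/2)(0.28459)(0.133)² + (0.28459)(0.144)² = 0.0084183 kg m².
Treating the hole as negative mass, I = I₀ − I_hole = 0.17309 − 0.0084183 = 0.16467 kg m².

0.165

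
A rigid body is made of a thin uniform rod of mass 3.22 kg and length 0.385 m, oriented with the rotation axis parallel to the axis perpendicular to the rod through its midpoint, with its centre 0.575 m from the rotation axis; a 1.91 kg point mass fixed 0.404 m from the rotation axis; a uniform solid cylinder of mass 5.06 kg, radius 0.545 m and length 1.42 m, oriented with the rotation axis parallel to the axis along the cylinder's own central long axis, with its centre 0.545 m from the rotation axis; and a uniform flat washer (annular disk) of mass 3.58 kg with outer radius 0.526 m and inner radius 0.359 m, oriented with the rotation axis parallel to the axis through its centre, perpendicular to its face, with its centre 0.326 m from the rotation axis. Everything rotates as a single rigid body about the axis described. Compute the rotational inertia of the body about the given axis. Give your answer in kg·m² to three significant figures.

Thin rod: I_cm = (1/12)ML² = (1/12)(3.22)(0.385)² = 0.039774 kg·m²; centre at d = 0.575 m, so I = I_cm + Md² gives I = 0.039774 + (3.22)(0.575)² = 1.1044 kg·m².
Point mass: I_cm = 0; centre at d = 0.404 m, so I = I_cm + Md² gives I = 0 + (1.91)(0.404)² = 0.31174 kg·m².
Solid cylinder: I_cm = (1/2)MR² = (1/2)(5.06)(0.545)² = 0.75147 kg·m²; centre at d = 0.545 m, so I = I_cm + Md² gives I = 0.75147 + (5.06)(0.545)² = 2.2544 kg·m².
Annular disk: I_cm = (1/2)M(R²+r²) = (1/2)(3.58)[(0.526)² + (0.359)²] = 0.72595 kg·m²; centre at d = 0.326 m, so I = I_cm + Md² gives I = 0.72595 + (3.58)(0.326)² = 1.1064 kg·m².
Total I = 1.1044 + 0.31174 + 2.2544 + 1.1064 = 4.777 kg·m².

4.78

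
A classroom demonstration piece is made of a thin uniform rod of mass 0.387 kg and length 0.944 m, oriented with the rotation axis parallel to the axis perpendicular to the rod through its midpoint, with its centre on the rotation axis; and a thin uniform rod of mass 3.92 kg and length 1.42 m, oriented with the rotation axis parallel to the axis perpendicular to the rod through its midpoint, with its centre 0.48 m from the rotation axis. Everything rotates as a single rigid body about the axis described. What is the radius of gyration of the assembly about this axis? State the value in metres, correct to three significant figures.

0.608

Thin rod: I_cm = (1/12)ML² = (1/12)(0.387)(0.944)² = 0.028739 kg m^2; axis through the centre, so I = 0.028739 kg m^2.
Thin rod: I_cm = (1/12)ML² = (1/12)(3.92)(1.42)² = 0.65869 kg m^2; centre at d = 0.48 m, so I = I_cm + Md² gives I = 0.65869 + (3.92)(0.48)² = 1.5619 kg m^2.
Total I = 1.5906 kg m^2; total mass M = 4.307 kg.
k = √(I/M) = √(1.5906/4.307) = 0.6077 m.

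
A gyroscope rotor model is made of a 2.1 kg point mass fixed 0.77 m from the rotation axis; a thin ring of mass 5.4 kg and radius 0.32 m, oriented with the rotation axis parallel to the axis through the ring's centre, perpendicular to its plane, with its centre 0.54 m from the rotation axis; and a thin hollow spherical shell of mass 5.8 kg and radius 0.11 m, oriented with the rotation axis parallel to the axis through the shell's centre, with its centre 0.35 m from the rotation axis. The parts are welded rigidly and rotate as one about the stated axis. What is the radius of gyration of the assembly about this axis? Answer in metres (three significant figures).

0.557

Point mass: I_cm = 0; centre at d = 0.77 m, so the parallel axis theorem gives I = 0 + (2.1)(0.77)² = 1.2451 kg·m².
Thin ring: I_cm = MR² = (5.4)(0.32)² = 0.55296 kg·m²; centre at d = 0.54 m, so the parallel axis theorem gives I = 0.55296 + (5.4)(0.54)² = 2.1276 kg·m².
Spherical shell: I_cm = (2/3)MR² = (2/3)(5.8)(0.11)² = 0.046787 kg·m²; centre at d = 0.35 m, so the parallel axis theorem gives I = 0.046787 + (5.8)(0.35)² = 0.75729 kg·m².
Total I = 4.13 kg·m²; total mass M = 13.3 kg.
k = √(I/M) = √(4.13/13.3) = 0.55725 m.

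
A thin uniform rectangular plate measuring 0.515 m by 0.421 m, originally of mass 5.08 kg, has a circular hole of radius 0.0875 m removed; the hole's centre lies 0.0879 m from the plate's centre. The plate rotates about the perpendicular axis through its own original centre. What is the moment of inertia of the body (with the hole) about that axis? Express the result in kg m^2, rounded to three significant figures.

0.181

Unpierced body about its centre: I₀ = (1/12)M(a²+b²) = (1/12)(5.08)[(0.515)² + (0.421)²] = 0.18731 kg m^2.
The removed disk has mass m = M·πr²/(ab) = (5.08)·π(0.0875)²/(0.515·0.421) = 0.56356 kg (same uniform areal density).
Its moment of inertia about the rotation axis (parallel-axis theorem): I_hole = (1/2)mr² + md² = (1/2)(0.56356)(0.0875)² + (0.56356)(0.0879)² = 0.0065117 kg m^2.
Treating the hole as negative mass, I = I₀ − I_hole = 0.18731 − 0.0065117 = 0.1808 kg m^2.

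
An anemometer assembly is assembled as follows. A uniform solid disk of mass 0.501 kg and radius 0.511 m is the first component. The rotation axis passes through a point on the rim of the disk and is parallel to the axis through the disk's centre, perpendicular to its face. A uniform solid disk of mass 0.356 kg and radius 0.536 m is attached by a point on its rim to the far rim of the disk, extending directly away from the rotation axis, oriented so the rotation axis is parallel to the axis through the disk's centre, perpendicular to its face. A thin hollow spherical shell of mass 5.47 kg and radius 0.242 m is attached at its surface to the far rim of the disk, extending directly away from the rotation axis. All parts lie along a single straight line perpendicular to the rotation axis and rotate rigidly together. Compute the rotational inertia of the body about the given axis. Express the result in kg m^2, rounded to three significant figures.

31.2

Solid disk: I_cm = (1/2)MR² = (1/2)(0.501)(0.511)² = 0.065411 kg m^2; centre at d = 0.511 m, so I = I_cm + Md² gives I = 0.065411 + (0.501)(0.511)² = 0.19623 kg m^2.
Solid disk: I_cm = (1/2)MR² = (1/2)(0.356)(0.536)² = 0.051139 kg m^2; centre at d = 0.511 + 0.511 + 0.536 = 1.558 m, so I = I_cm + Md² gives I = 0.051139 + (0.356)(1.558)² = 0.91528 kg m^2.
Spherical shell: I_cm = (2/3)MR² = (2/3)(5.47)(0.242)² = 0.21356 kg m^2; centre at d = 0.511 + 0.511 + 0.536 + 0.536 + 0.242 = 2.336 m, so I = I_cm + Md² gives I = 0.21356 + (5.47)(2.336)² = 30.063 kg m^2.
Total I = 0.19623 + 0.91528 + 30.063 = 31.174 kg m^2.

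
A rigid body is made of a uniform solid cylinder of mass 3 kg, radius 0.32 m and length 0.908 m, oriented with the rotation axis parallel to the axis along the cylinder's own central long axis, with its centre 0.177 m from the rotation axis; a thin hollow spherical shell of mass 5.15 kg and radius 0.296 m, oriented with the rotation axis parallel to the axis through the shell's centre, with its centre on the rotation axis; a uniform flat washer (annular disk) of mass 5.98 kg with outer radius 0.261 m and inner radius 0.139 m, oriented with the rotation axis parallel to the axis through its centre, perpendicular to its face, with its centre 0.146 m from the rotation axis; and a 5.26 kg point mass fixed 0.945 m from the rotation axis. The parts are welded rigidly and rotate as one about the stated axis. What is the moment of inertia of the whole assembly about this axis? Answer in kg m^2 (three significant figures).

5.63

Solid cylinder: I_cm = (1/2)MR² = (1/2)(3)(0.32)² = 0.1536 kg m^2; centre at d = 0.177 m, so I = I_cm + Md² gives I = 0.1536 + (3)(0.177)² = 0.24759 kg m^2.
Spherical shell: I_cm = (2/3)MR² = (2/3)(5.15)(0.296)² = 0.30081 kg m^2; axis through the centre, so I = 0.30081 kg m^2.
Annular disk: I_cm = (1/2)M(R²+r²) = (1/2)(5.98)[(0.261)² + (0.139)²] = 0.26145 kg m^2; centre at d = 0.146 m, so I = I_cm + Md² gives I = 0.26145 + (5.98)(0.146)² = 0.38892 kg m^2.
Point mass: I_cm = 0; centre at d = 0.945 m, so I = I_cm + Md² gives I = 0 + (5.26)(0.945)² = 4.6973 kg m^2.
Total I = 0.24759 + 0.30081 + 0.38892 + 4.6973 = 5.6346 kg m^2.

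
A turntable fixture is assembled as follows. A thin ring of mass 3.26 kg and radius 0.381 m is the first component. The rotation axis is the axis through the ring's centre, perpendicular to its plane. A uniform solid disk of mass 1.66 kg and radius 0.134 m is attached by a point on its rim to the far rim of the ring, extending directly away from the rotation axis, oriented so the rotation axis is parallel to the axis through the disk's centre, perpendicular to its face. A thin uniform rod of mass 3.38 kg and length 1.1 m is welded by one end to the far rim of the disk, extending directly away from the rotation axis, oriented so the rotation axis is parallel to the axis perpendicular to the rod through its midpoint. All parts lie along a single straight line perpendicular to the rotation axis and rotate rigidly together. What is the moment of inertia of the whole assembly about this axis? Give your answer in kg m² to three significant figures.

Thin ring: I_cm = MR² = (3.26)(0.381)² = 0.47322 kg m²; axis through the centre, so I = 0.47322 kg m².
Solid disk: I_cm = (1/2)MR² = (1/2)(1.66)(0.134)² = 0.014903 kg m²; centre at d = 0.381 + 0.134 = 0.515 m, so the parallel axis theorem gives I = 0.014903 + (1.66)(0.515)² = 0.45518 kg m².
Thin rod: I_cm = (1/12)ML² = (1/12)(3.38)(1.1)² = 0.34082 kg m²; centre at d = 0.381 + 0.134 + 0.134 + 0.55 = 1.199 m, so the parallel axis theorem gives I = 0.34082 + (3.38)(1.199)² = 5.1999 kg m².
Total I = 0.47322 + 0.45518 + 5.1999 = 6.1283 kg m².

6.13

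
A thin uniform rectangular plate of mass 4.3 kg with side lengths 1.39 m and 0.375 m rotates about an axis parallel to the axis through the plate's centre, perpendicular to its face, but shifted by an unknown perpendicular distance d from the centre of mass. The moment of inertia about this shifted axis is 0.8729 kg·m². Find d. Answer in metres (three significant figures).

About the centre-of-mass axis, I_cm = (1/12)M(a²+b²) = (1/12)(4.3)[(1.39)² + (0.375)²] = 0.74273 kg·m².
Parallel axis theorem: I = I_cm + Md², so Md² = 0.8729 − 0.74273 = 0.13017 kg·m².
d = √(0.13017 / 4.3) = 0.17399 m.

0.174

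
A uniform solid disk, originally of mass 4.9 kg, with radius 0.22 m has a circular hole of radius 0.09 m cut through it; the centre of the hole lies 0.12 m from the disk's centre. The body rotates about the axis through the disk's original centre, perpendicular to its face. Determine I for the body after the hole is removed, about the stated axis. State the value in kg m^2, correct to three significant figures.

Unpierced body about its centre: I₀ = (1/2)MR² = (1/2)(4.9)(0.22)² = 0.11858 kg m^2.
The removed disk has mass m = M·(r/R)² = (4.9)(0.09/0.22)² = 0.82004 kg (same uniform areal density).
Its moment of inertia about the rotation axis (parallel-axis theorem): I_hole = (1/2)mr² + md² = (1/2)(0.82004)(0.09)² + (0.82004)(0.12)² = 0.01513 kg m^2.
Treating the hole as negative mass, I = I₀ − I_hole = 0.11858 − 0.01513 = 0.10345 kg m^2.

0.103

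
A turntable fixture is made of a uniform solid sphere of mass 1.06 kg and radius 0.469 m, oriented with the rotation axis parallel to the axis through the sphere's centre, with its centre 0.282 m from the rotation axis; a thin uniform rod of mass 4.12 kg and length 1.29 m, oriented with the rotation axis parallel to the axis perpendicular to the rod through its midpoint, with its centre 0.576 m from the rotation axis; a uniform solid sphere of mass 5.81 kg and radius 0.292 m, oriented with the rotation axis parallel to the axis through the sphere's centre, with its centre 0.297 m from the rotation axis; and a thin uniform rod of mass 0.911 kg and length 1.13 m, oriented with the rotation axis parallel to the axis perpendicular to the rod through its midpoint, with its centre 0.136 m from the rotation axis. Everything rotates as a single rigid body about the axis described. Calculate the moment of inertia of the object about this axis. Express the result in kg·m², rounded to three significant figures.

2.94

Solid sphere: I_cm = (2/5)MR² = (2/5)(1.06)(0.469)² = 0.093263 kg·m²; centre at d = 0.282 m, so the parallel axis theorem gives I = 0.093263 + (1.06)(0.282)² = 0.17756 kg·m².
Thin rod: I_cm = (1/12)ML² = (1/12)(4.12)(1.29)² = 0.57134 kg·m²; centre at d = 0.576 m, so the parallel axis theorem gives I = 0.57134 + (4.12)(0.576)² = 1.9383 kg·m².
Solid sphere: I_cm = (2/5)MR² = (2/5)(5.81)(0.292)² = 0.19815 kg·m²; centre at d = 0.297 m, so the parallel axis theorem gives I = 0.19815 + (5.81)(0.297)² = 0.71065 kg·m².
Thin rod: I_cm = (1/12)ML² = (1/12)(0.911)(1.13)² = 0.096938 kg·m²; centre at d = 0.136 m, so the parallel axis theorem gives I = 0.096938 + (0.911)(0.136)² = 0.11379 kg·m².
Total I = 0.17756 + 1.9383 + 0.71065 + 0.11379 = 2.9403 kg·m².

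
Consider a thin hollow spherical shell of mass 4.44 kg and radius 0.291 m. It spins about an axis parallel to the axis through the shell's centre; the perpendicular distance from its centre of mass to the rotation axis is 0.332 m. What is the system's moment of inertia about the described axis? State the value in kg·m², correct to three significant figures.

I_cm = (2/3)MR² = (2/3)(4.44)(0.291)² = 0.25066 kg·m²; centre at d = 0.332 m, so the parallel axis theorem gives I = 0.25066 + (4.44)(0.332)² = 0.74005 kg·m².

0.740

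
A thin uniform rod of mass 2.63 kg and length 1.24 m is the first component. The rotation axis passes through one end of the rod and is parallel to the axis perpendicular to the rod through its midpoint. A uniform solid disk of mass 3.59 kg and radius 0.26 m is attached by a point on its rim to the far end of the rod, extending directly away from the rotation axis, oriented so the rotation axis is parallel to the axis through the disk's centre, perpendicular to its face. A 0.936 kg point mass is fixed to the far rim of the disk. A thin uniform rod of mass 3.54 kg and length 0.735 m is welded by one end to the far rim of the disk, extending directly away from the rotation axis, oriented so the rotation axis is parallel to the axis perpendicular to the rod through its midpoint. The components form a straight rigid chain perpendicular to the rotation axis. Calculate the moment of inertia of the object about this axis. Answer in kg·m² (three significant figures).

28.6

Thin rod: I_cm = (1/12)ML² = (1/12)(2.63)(1.24)² = 0.33699 kg·m²; centre at d = 0.62 m, so I = I_cm + Md² gives I = 0.33699 + (2.63)(0.62)² = 1.348 kg·m².
Solid disk: I_cm = (1/2)MR² = (1/2)(3.59)(0.26)² = 0.12134 kg·m²; centre at d = 0.62 + 0.62 + 0.26 = 1.5 m, so I = I_cm + Md² gives I = 0.12134 + (3.59)(1.5)² = 8.1988 kg·m².
Point mass: I_cm = 0; centre at d = 0.62 + 0.62 + 0.26 + 0.26 = 1.76 m, so I = I_cm + Md² gives I = 0 + (0.936)(1.76)² = 2.8994 kg·m².
Thin rod: I_cm = (1/12)ML² = (1/12)(3.54)(0.735)² = 0.15937 kg·m²; centre at d = 0.62 + 0.62 + 0.26 + 0.26 + 0.3675 = 2.1275 m, so I = I_cm + Md² gives I = 0.15937 + (3.54)(2.1275)² = 16.182 kg·m².
Total I = 1.348 + 8.1988 + 2.8994 + 16.182 = 28.628 kg·m².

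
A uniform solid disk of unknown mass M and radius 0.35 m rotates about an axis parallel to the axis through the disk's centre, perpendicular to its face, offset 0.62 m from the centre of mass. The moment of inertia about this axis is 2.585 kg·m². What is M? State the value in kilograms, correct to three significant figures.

5.80

I = I_cm + Md² = (1/2)MR² + Md² = M·[0.5·(0.35)² + (0.62)²] = M·0.44565.
So M = 2.585 / 0.44565 = 5.8005 kg.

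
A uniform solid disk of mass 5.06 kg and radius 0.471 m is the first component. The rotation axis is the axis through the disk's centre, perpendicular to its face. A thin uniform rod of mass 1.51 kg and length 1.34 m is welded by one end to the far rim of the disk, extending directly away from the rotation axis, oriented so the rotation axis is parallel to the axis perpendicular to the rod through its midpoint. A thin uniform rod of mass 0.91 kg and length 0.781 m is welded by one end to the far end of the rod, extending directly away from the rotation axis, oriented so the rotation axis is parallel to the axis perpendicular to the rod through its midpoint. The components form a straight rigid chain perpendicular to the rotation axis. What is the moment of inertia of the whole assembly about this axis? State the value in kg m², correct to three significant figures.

Solid disk: I_cm = (1/2)MR² = (1/2)(5.06)(0.471)² = 0.56126 kg m²; axis through the centre, so I = 0.56126 kg m².
Thin rod: I_cm = (1/12)ML² = (1/12)(1.51)(1.34)² = 0.22595 kg m²; centre at d = 0.471 + 0.67 = 1.141 m, so I = I_cm + Md² gives I = 0.22595 + (1.51)(1.141)² = 2.1918 kg m².
Thin rod: I_cm = (1/12)ML² = (1/12)(0.91)(0.781)² = 0.046255 kg m²; centre at d = 0.471 + 0.67 + 0.67 + 0.3905 = 2.2015 m, so I = I_cm + Md² gives I = 0.046255 + (0.91)(2.2015)² = 4.4567 kg m².
Total I = 0.56126 + 2.1918 + 4.4567 = 7.2097 kg m².

7.21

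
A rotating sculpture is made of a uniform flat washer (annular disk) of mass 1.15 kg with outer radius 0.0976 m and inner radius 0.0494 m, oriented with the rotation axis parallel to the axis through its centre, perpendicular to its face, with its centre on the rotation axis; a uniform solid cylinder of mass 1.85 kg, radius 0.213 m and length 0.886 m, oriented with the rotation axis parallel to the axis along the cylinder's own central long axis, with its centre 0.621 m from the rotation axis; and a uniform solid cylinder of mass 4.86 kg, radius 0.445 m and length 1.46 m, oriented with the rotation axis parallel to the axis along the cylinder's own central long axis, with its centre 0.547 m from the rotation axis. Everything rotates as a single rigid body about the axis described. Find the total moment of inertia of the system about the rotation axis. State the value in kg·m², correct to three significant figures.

Annular disk: I_cm = (1/2)M(R²+r²) = (1/2)(1.15)[(0.0976)² + (0.0494)²] = 0.0068805 kg·m²; axis through the centre, so I = 0.0068805 kg·m².
Solid cylinder: I_cm = (1/2)MR² = (1/2)(1.85)(0.213)² = 0.041966 kg·m²; centre at d = 0.621 m, so I = I_cm + Md² gives I = 0.041966 + (1.85)(0.621)² = 0.7554 kg·m².
Solid cylinder: I_cm = (1/2)MR² = (1/2)(4.86)(0.445)² = 0.4812 kg·m²; centre at d = 0.547 m, so I = I_cm + Md² gives I = 0.4812 + (4.86)(0.547)² = 1.9354 kg·m².
Total I = 0.0068805 + 0.7554 + 1.9354 = 2.6976 kg·m².

2.70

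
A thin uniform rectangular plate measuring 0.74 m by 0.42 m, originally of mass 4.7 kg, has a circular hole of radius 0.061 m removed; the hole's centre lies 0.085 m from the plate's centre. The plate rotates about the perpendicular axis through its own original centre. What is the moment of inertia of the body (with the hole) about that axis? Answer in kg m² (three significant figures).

0.282

Unpierced body about its centre: I₀ = (1/12)M(a²+b²) = (1/12)(4.7)[(0.74)² + (0.42)²] = 0.28357 kg m².
The removed disk has mass m = M·πr²/(ab) = (4.7)·π(0.061)²/(0.74·0.42) = 0.17678 kg (same uniform areal density).
Its moment of inertia about the rotation axis (parallel-axis theorem): I_hole = (1/2)mr² + md² = (1/2)(0.17678)(0.061)² + (0.17678)(0.085)² = 0.0016061 kg m².
Treating the hole as negative mass, I = I₀ − I_hole = 0.28357 − 0.0016061 = 0.28196 kg m².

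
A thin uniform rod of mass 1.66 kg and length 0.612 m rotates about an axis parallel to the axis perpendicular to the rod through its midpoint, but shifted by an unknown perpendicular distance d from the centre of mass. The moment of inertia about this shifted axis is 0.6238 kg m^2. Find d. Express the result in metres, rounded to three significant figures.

About the centre-of-mass axis, I_cm = (1/12)ML² = (1/12)(1.66)(0.612)² = 0.051812 kg m^2.
Parallel axis theorem: I = I_cm + Md², so Md² = 0.6238 − 0.051812 = 0.57199 kg m^2.
d = √(0.57199 / 1.66) = 0.587 m.

0.587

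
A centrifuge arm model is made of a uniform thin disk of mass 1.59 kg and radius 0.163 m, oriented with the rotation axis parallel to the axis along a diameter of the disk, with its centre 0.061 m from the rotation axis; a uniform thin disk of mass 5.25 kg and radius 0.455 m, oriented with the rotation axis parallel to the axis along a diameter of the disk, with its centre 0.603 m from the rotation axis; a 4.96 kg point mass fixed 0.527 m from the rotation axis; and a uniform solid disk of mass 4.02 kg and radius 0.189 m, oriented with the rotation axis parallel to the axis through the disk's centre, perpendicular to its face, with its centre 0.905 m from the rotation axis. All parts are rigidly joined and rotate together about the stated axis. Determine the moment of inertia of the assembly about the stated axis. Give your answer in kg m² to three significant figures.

6.94

Thin disk: I_cm = (1/4)MR² = (1/4)(1.59)(0.163)² = 0.010561 kg m²; centre at d = 0.061 m, so the parallel axis theorem gives I = 0.010561 + (1.59)(0.061)² = 0.016478 kg m².
Thin disk: I_cm = (1/4)MR² = (1/4)(5.25)(0.455)² = 0.27172 kg m²; centre at d = 0.603 m, so the parallel axis theorem gives I = 0.27172 + (5.25)(0.603)² = 2.1807 kg m².
Point mass: I_cm = 0; centre at d = 0.527 m, so the parallel axis theorem gives I = 0 + (4.96)(0.527)² = 1.3775 kg m².
Solid disk: I_cm = (1/2)MR² = (1/2)(4.02)(0.189)² = 0.071799 kg m²; centre at d = 0.905 m, so the parallel axis theorem gives I = 0.071799 + (4.02)(0.905)² = 3.3643 kg m².
Total I = 0.016478 + 2.1807 + 1.3775 + 3.3643 = 6.939 kg m².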